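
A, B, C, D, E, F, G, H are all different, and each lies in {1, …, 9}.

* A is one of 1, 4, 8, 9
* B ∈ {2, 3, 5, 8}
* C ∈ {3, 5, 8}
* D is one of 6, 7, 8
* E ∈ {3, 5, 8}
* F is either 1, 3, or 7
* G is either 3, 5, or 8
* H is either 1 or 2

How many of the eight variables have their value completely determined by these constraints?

4

C, E, G share exactly the 3 values {3, 5, 8}; by pigeonhole those values go to them, so strike 3, 5, 8 from A, B, D, F.
B's domain is down to {2}, so B = 2. So H can't be 2.
H's domain is down to {1}, so H = 1. Eliminate 1 elsewhere: A, F.
F's domain is down to {7}, so F = 7. So D can't be 7.
D's domain is down to {6}, so D = 6.
Determined: B=2, D=6, F=7, H=1. The other variables each still have more than one consistent value. That makes 4.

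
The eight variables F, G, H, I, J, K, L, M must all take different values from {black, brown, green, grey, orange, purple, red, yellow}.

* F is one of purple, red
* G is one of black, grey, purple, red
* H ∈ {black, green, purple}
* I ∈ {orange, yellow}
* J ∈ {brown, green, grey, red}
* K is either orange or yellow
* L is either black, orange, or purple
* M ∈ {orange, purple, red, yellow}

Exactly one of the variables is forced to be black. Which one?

Among the 8 variables, brown fits only J (and all 8 values in {black, brown, green, grey, orange, purple, red, yellow} must be used), so J = brown.
The 7 still-open variables draw from only 7 values {black, green, grey, orange, purple, red, yellow}, so each is used; only H can be green, hence H = green.
Among the 6 still-open variables, grey fits only G (and all 6 values in {black, grey, orange, purple, red, yellow} must be used), so G = grey.
Among the 5 still-open variables, black fits only L (and all 5 values in {black, orange, purple, red, yellow} must be used), so L = black.

L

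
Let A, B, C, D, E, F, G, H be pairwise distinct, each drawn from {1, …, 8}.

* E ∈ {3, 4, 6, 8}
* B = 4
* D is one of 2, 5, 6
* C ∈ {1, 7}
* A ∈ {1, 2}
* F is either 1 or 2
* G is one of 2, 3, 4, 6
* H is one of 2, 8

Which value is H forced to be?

8

B has just one choice, so B = 4. Remove 4 from E, G.
The 7 still-open variables draw from only 7 values {1, 2, 3, 5, 6, 7, 8}, so each is used; only D can be 5, hence D = 5.
The 6 still-open variables draw from only 6 values {1, 2, 3, 6, 7, 8}, so each is used; only C can be 7, hence C = 7.
The 2 variables A and F are confined to {1, 2}, which locks those values in; drop them from G, H.
So H = 8.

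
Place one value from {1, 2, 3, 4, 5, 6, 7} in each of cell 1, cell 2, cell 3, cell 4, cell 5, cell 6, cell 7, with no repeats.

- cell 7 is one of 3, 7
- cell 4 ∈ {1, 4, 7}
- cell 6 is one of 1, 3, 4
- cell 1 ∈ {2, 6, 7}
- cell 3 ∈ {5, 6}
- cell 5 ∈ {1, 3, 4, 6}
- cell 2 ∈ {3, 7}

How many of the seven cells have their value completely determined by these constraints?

3

The 7 variables draw from only 7 values {1, 2, 3, 4, 5, 6, 7}, so each is used; only cell 1 can be 2, hence cell 1 = 2.
Among the 6 still-open variables, 5 fits only cell 3 (and all 6 values in {1, 3, 4, 5, 6, 7} must be used), so cell 3 = 5.
Among the 5 still-open variables, 6 fits only cell 5 (and all 5 values in {1, 3, 4, 6, 7} must be used), so cell 5 = 6.
cell 2 and cell 7 between them cover only {3, 7} — a naked pair. Remove those values from cell 4, cell 6.
Determined: cell 1=2, cell 3=5, cell 5=6. The other cells each still have more than one consistent value. That makes 3.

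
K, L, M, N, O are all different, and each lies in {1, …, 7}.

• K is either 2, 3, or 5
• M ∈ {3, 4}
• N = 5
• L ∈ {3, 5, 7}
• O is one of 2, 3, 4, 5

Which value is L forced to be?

7

N has just one choice, so N = 5. Eliminate 5 elsewhere: K, L, O.
The 4 still-open variables draw from only 4 values {2, 3, 4, 7}, so each is used; only L can be 7, hence L = 7.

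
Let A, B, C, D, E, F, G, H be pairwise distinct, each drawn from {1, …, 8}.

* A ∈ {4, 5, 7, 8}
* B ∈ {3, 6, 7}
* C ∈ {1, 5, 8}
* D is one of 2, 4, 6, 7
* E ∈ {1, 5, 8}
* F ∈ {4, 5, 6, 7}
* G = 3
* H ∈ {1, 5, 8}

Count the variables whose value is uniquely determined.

G must be 3 (only option left). So B can't be 3.
The 7 still-open variables draw from only 7 values {1, 2, 4, 5, 6, 7, 8}, so each is used; only D can be 2, hence D = 2.
The 3 variables C, E, H are confined to {1, 5, 8}, which locks those values in; drop them from A, F.
Determined: D=2, G=3. The other variables each still have more than one consistent value. That makes 2.

2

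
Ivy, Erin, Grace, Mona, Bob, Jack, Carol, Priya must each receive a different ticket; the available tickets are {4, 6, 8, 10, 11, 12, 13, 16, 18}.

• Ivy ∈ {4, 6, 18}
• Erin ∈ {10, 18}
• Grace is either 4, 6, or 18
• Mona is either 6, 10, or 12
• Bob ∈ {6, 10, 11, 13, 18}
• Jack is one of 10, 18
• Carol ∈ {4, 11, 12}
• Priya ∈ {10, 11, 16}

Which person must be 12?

Mona

The 8 variables together cover exactly {4, 6, 10, 11, 12, 13, 16, 18} — 8 values for 8 variables — and 13 appears only in Bob's list, so Bob = 13.
The 7 still-open variables together cover exactly {4, 6, 10, 11, 12, 16, 18} — 7 values for 7 variables — and 16 appears only in Priya's list, so Priya = 16.
The 6 still-open variables draw from only 6 values {4, 6, 10, 11, 12, 18}, so each is used; only Carol can be 11, hence Carol = 11.
The 5 still-open variables together cover exactly {4, 6, 10, 12, 18} — 5 values for 5 variables — and 12 appears only in Mona's list, so Mona = 12.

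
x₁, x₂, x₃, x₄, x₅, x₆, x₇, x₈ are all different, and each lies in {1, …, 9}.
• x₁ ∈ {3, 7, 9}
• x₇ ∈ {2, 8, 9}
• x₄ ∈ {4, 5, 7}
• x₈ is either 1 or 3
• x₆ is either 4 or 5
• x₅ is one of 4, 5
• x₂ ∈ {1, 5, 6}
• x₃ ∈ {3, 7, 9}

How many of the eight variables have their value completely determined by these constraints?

x₅ and x₆ between them cover only {4, 5} — a naked pair. Remove those values from x₂, x₄.
That leaves x₄ = 7. Remove 7 from x₁, x₃.
x₁ and x₃ between them cover only {3, 9} — a naked pair. Remove those values from x₇, x₈.
x₈ has just one choice, so x₈ = 1. So x₂ can't be 1.
x₂ must be 6 (only option left).
Determined: x₂=6, x₄=7, x₈=1. The other variables each still have more than one consistent value. That makes 3.

3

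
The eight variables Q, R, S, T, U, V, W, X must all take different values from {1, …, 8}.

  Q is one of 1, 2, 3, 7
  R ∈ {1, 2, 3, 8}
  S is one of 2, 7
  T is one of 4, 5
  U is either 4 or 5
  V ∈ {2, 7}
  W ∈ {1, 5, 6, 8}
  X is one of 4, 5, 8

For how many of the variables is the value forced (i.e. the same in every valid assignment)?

The 8 variables together cover exactly {1, 2, 3, 4, 5, 6, 7, 8} — 8 values for 8 variables — and 6 appears only in W's list, so W = 6.
S and V between them cover only {2, 7} — a naked pair. Remove those values from Q, R.
T and U share exactly the 2 values {4, 5}; by pigeonhole those values go to them, so strike 4, 5 from X.
X has just one choice, so X = 8. Strike 8 from R.
Determined: W=6, X=8. The other variables each still have more than one consistent value. That makes 2.

2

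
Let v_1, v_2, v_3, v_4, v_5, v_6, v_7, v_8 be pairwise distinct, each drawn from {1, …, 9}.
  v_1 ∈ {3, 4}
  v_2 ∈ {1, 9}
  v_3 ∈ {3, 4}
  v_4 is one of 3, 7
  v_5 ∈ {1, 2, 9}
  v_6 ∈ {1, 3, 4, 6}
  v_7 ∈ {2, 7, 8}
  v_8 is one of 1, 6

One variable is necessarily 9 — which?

The 8 variables draw from only 8 values {1, 2, 3, 4, 6, 7, 8, 9}, so each is used; only v_7 can be 8, hence v_7 = 8.
The 7 still-open variables draw from only 7 values {1, 2, 3, 4, 6, 7, 9}, so each is used; only v_5 can be 2, hence v_5 = 2.
Among the 6 still-open variables, 7 fits only v_4 (and all 6 values in {1, 3, 4, 6, 7, 9} must be used), so v_4 = 7.
Among the 5 still-open variables, 9 fits only v_2 (and all 5 values in {1, 3, 4, 6, 9} must be used), so v_2 = 9.

v_2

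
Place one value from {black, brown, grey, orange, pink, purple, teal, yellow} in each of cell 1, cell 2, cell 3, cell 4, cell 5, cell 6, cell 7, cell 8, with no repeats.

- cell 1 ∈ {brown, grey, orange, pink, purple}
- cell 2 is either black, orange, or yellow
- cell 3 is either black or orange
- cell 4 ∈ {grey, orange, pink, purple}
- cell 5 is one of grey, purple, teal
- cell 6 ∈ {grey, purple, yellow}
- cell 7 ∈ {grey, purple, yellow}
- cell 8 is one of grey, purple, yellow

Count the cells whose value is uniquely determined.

The 8 variables together cover exactly {black, brown, grey, orange, pink, purple, teal, yellow} — 8 values for 8 variables — and brown appears only in cell 1's list, so cell 1 = brown.
Among the 7 still-open variables, pink fits only cell 4 (and all 7 values in {black, grey, orange, pink, purple, teal, yellow} must be used), so cell 4 = pink.
The 6 still-open variables together cover exactly {black, grey, orange, purple, teal, yellow} — 6 values for 6 variables — and teal appears only in cell 5's list, so cell 5 = teal.
cell 6, cell 7, cell 8 between them cover only {grey, purple, yellow} — a naked triple. Remove those values from cell 2.
Determined: cell 1=brown, cell 4=pink, cell 5=teal. The other cells each still have more than one consistent value. That makes 3.

3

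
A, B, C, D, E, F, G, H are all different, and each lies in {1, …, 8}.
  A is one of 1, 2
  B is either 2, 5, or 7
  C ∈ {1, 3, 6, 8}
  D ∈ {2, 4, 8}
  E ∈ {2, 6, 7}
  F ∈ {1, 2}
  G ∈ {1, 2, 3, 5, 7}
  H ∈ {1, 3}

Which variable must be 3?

H

Among the 8 variables, 4 fits only D (and all 8 values in {1, 2, 3, 4, 5, 6, 7, 8} must be used), so D = 4.
The 7 still-open variables together cover exactly {1, 2, 3, 5, 6, 7, 8} — 7 values for 7 variables — and 8 appears only in C's list, so C = 8.
Among the 6 still-open variables, 6 fits only E (and all 6 values in {1, 2, 3, 5, 6, 7} must be used), so E = 6.
A and F share exactly the 2 values {1, 2}; by pigeonhole those values go to them, so strike 1, 2 from B, G, H.
So 3 goes to H.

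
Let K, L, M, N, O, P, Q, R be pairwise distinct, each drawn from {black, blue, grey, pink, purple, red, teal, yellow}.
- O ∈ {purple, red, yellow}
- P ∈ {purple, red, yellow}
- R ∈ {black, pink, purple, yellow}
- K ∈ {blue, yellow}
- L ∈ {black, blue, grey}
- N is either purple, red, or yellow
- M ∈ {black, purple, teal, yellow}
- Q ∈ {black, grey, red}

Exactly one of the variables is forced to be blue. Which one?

The 8 variables together cover exactly {black, blue, grey, pink, purple, red, teal, yellow} — 8 values for 8 variables — and pink appears only in R's list, so R = pink.
Among the 7 still-open variables, teal fits only M (and all 7 values in {black, blue, grey, purple, red, teal, yellow} must be used), so M = teal.
The 3 variables N, O, P are confined to {purple, red, yellow}, which locks those values in; drop them from K, Q.
So blue goes to K.

K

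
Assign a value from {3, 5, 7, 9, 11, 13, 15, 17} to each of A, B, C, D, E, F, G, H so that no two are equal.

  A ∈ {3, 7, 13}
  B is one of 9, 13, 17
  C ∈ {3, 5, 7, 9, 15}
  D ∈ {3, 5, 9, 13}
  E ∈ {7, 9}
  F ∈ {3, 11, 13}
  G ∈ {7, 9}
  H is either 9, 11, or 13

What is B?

The 8 variables together cover exactly {3, 5, 7, 9, 11, 13, 15, 17} — 8 values for 8 variables — and 15 appears only in C's list, so C = 15.
Among the 7 still-open variables, 5 fits only D (and all 7 values in {3, 5, 7, 9, 11, 13, 17} must be used), so D = 5.
The 6 still-open variables together cover exactly {3, 7, 9, 11, 13, 17} — 6 values for 6 variables — and 17 appears only in B's list, so B = 17.

17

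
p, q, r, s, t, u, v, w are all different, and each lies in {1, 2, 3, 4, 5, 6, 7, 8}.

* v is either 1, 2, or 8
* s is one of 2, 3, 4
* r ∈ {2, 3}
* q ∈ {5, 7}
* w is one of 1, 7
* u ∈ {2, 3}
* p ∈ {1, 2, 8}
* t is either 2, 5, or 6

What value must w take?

The 8 variables together cover exactly {1, 2, 3, 4, 5, 6, 7, 8} — 8 values for 8 variables — and 4 appears only in s's list, so s = 4.
Among the 7 still-open variables, 6 fits only t (and all 7 values in {1, 2, 3, 5, 6, 7, 8} must be used), so t = 6.
Among the 6 still-open variables, 5 fits only q (and all 6 values in {1, 2, 3, 5, 7, 8} must be used), so q = 5.
Among the 5 still-open variables, 7 fits only w (and all 5 values in {1, 2, 3, 7, 8} must be used), so w = 7.

7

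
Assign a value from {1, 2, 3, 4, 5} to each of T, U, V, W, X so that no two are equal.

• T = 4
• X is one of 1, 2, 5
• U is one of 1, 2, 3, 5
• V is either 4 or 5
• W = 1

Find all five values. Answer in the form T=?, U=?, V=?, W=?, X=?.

T=4, U=3, V=5, W=1, X=2

T must be 4 (only option left). So V can't be 4.
V must be 5 (only option left). Eliminate 5 elsewhere: U, X.
W must be 1 (only option left). Eliminate 1 elsewhere: U, X.
X has just one choice, so X = 2. Strike 2 from U.
U has just one choice, so U = 3.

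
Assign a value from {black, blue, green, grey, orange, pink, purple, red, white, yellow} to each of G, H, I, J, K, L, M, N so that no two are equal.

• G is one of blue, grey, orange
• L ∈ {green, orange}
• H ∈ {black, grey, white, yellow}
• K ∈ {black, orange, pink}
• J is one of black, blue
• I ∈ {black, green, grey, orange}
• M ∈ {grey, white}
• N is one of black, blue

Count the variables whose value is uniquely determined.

The 8 variables draw from only 8 values {black, blue, green, grey, orange, pink, white, yellow}, so each is used; only K can be pink, hence K = pink.
Among the 7 still-open variables, yellow fits only H (and all 7 values in {black, blue, green, grey, orange, white, yellow} must be used), so H = yellow.
Among the 6 still-open variables, white fits only M (and all 6 values in {black, blue, green, grey, orange, white} must be used), so M = white.
J and N share exactly the 2 values {black, blue}; by pigeonhole those values go to them, so strike black, blue from G, I.
Determined: H=yellow, K=pink, M=white. The other variables each still have more than one consistent value. That makes 3.

3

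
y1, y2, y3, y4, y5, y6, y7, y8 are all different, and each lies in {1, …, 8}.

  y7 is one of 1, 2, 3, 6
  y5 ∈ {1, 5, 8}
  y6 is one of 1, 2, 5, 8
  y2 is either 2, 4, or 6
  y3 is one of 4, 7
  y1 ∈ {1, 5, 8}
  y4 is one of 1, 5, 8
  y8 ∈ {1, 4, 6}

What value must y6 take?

Among the 8 variables, 3 fits only y7 (and all 8 values in {1, 2, 3, 4, 5, 6, 7, 8} must be used), so y7 = 3.
The 7 still-open variables together cover exactly {1, 2, 4, 5, 6, 7, 8} — 7 values for 7 variables — and 7 appears only in y3's list, so y3 = 7.
y1, y4, y5 share exactly the 3 values {1, 5, 8}; by pigeonhole those values go to them, so strike 1, 5, 8 from y6, y8.
So y6 = 2.

2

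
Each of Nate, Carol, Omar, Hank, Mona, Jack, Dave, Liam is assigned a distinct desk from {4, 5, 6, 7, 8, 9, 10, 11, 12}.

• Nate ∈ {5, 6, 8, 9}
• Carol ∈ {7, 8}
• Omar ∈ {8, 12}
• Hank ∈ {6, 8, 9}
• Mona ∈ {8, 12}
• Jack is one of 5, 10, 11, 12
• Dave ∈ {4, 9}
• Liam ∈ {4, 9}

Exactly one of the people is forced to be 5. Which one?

Nate

Omar and Mona between them cover only {8, 12} — a naked pair. Remove those values from Nate, Carol, Hank, Jack.
Carol's domain is down to {7}, so Carol = 7.
The 2 variables Dave and Liam are confined to {4, 9}, which locks those values in; drop them from Nate, Hank.
Hank must be 6 (only option left). So Nate can't be 6.
So 5 goes to Nate.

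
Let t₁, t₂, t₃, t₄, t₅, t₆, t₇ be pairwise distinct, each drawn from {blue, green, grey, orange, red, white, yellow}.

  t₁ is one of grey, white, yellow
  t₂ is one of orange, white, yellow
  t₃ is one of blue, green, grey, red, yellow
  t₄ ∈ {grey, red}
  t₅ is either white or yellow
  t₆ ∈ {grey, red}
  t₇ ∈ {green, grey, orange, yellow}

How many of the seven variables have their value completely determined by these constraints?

3

The 7 variables together cover exactly {blue, green, grey, orange, red, white, yellow} — 7 values for 7 variables — and blue appears only in t₃'s list, so t₃ = blue.
The 6 still-open variables together cover exactly {green, grey, orange, red, white, yellow} — 6 values for 6 variables — and green appears only in t₇'s list, so t₇ = green.
The 5 still-open variables draw from only 5 values {grey, orange, red, white, yellow}, so each is used; only t₂ can be orange, hence t₂ = orange.
t₄ and t₆ share exactly the 2 values {grey, red}; by pigeonhole those values go to them, so strike grey, red from t₁.
Determined: t₂=orange, t₃=blue, t₇=green. The other variables each still have more than one consistent value. That makes 3.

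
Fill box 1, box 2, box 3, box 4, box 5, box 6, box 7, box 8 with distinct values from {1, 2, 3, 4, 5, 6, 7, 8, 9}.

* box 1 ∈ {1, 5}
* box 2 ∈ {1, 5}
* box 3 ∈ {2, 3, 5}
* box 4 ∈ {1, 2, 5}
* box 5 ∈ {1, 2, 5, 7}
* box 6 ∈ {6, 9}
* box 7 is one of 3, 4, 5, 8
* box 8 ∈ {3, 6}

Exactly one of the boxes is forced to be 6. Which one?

The 2 variables box 1 and box 2 are confined to {1, 5}, which locks those values in; drop them from box 3, box 4, box 5, box 7.
box 4 has just one choice, so box 4 = 2. Remove 2 from box 3, box 5.
box 5 must be 7 (only option left).
box 3 must be 3 (only option left). Eliminate 3 elsewhere: box 7, box 8.
So 6 goes to box 8.

box 8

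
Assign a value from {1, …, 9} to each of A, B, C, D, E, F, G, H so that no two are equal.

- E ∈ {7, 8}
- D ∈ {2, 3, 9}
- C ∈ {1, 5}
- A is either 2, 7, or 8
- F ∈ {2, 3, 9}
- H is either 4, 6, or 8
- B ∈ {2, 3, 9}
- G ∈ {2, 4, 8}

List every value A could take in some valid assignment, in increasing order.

7, 8

B, D, F between them cover only {2, 3, 9} — a naked triple. Remove those values from A, G.
The 2 variables A and E are confined to {7, 8}, which locks those values in; drop them from G, H.
That leaves G = 4. Remove 4 from H.
H has just one choice, so H = 6.
No further eliminations apply; A can still be any of 7, 8.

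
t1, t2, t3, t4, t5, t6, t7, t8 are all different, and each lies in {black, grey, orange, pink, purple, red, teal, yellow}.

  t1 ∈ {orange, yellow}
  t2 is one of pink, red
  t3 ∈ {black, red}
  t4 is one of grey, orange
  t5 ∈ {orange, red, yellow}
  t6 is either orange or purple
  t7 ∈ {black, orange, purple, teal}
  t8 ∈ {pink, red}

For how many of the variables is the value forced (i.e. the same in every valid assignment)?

The 8 variables draw from only 8 values {black, grey, orange, pink, purple, red, teal, yellow}, so each is used; only t4 can be grey, hence t4 = grey.
Among the 7 still-open variables, teal fits only t7 (and all 7 values in {black, orange, pink, purple, red, teal, yellow} must be used), so t7 = teal.
The 6 still-open variables together cover exactly {black, orange, pink, purple, red, yellow} — 6 values for 6 variables — and black appears only in t3's list, so t3 = black.
The 5 still-open variables draw from only 5 values {orange, pink, purple, red, yellow}, so each is used; only t6 can be purple, hence t6 = purple.
The 2 variables t2 and t8 are confined to {pink, red}, which locks those values in; drop them from t5.
Determined: t3=black, t4=grey, t6=purple, t7=teal. The other variables each still have more than one consistent value. That makes 4.

4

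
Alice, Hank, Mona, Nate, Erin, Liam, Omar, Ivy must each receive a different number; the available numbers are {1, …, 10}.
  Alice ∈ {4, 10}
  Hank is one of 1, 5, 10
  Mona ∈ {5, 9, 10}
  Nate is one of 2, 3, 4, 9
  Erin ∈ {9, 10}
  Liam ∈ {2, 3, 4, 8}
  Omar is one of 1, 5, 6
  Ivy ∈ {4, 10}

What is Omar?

6

Alice and Ivy share exactly the 2 values {4, 10}; by pigeonhole those values go to them, so strike 4, 10 from Hank, Mona, Nate, Erin, Liam.
That leaves Erin = 9. Eliminate 9 elsewhere: Mona, Nate.
Mona has just one choice, so Mona = 5. Eliminate 5 elsewhere: Hank, Omar.
Hank has just one choice, so Hank = 1. Strike 1 from Omar.
So Omar = 6.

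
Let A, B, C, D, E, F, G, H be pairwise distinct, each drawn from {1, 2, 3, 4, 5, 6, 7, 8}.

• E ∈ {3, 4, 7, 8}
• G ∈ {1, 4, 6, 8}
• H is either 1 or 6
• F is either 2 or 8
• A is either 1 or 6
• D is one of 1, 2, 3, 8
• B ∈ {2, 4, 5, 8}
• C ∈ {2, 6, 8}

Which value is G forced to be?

4

Among the 8 variables, 5 fits only B (and all 8 values in {1, 2, 3, 4, 5, 6, 7, 8} must be used), so B = 5.
The 7 still-open variables together cover exactly {1, 2, 3, 4, 6, 7, 8} — 7 values for 7 variables — and 7 appears only in E's list, so E = 7.
The 6 still-open variables draw from only 6 values {1, 2, 3, 4, 6, 8}, so each is used; only D can be 3, hence D = 3.
The 5 still-open variables together cover exactly {1, 2, 4, 6, 8} — 5 values for 5 variables — and 4 appears only in G's list, so G = 4.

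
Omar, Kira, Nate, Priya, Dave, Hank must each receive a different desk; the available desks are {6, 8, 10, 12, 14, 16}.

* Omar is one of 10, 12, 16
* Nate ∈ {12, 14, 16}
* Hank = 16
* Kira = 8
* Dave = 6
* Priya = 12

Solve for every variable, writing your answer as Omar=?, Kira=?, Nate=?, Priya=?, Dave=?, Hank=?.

Omar=10, Kira=8, Nate=14, Priya=12, Dave=6, Hank=16

Kira's domain is down to {8}, so Kira = 8.
Priya has just one choice, so Priya = 12. So Omar, Nate can't be 12.
That leaves Dave = 6.
Hank must be 16 (only option left). Eliminate 16 elsewhere: Omar, Nate.
Omar's domain is down to {10}, so Omar = 10.
That leaves Nate = 14.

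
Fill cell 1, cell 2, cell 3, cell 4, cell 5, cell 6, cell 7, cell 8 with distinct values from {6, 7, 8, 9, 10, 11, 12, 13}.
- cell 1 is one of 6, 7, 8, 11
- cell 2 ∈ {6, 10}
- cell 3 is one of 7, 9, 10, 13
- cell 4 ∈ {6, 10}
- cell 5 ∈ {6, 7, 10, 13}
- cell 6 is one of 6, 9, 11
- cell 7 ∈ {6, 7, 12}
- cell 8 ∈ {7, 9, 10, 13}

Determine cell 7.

12

The 8 variables together cover exactly {6, 7, 8, 9, 10, 11, 12, 13} — 8 values for 8 variables — and 8 appears only in cell 1's list, so cell 1 = 8.
The 7 still-open variables draw from only 7 values {6, 7, 9, 10, 11, 12, 13}, so each is used; only cell 6 can be 11, hence cell 6 = 11.
Among the 6 still-open variables, 12 fits only cell 7 (and all 6 values in {6, 7, 9, 10, 12, 13} must be used), so cell 7 = 12.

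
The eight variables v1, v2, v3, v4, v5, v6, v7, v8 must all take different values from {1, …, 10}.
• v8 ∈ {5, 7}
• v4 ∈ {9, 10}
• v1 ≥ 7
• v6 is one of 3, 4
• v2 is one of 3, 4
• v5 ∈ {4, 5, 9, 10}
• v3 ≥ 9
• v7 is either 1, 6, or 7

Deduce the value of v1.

8

v2 and v6 between them cover only {3, 4} — a naked pair. Remove those values from v5.
v3 and v4 share exactly the 2 values {9, 10}; by pigeonhole those values go to them, so strike 9, 10 from v1, v5.
That leaves v5 = 5. Eliminate 5 elsewhere: v8.
v8 must be 7 (only option left). So v1, v7 can't be 7.
So v1 = 8.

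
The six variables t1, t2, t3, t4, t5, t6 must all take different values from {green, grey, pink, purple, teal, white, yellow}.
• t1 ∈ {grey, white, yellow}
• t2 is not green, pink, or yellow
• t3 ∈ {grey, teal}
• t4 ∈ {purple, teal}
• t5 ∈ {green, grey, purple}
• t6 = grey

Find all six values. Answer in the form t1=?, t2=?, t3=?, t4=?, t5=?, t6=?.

t6 must be grey (only option left). Strike grey from t1, t2, t3, t5.
That leaves t3 = teal. Strike teal from t2, t4.
That leaves t4 = purple. Strike purple from t2, t5.
That leaves t5 = green.
t2 has just one choice, so t2 = white. Remove white from t1.
t1 has just one choice, so t1 = yellow.

t1=yellow, t2=white, t3=teal, t4=purple, t5=green, t6=grey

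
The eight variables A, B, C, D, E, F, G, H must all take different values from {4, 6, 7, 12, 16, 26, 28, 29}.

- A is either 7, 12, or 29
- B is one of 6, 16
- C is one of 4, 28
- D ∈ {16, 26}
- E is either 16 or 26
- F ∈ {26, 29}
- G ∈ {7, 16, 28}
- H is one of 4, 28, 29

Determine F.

Among the 8 variables, 6 fits only B (and all 8 values in {4, 6, 7, 12, 16, 26, 28, 29} must be used), so B = 6.
The 7 still-open variables together cover exactly {4, 7, 12, 16, 26, 28, 29} — 7 values for 7 variables — and 12 appears only in A's list, so A = 12.
The 6 still-open variables draw from only 6 values {4, 7, 16, 26, 28, 29}, so each is used; only G can be 7, hence G = 7.
D and E share exactly the 2 values {16, 26}; by pigeonhole those values go to them, so strike 16, 26 from F.
So F = 29.

29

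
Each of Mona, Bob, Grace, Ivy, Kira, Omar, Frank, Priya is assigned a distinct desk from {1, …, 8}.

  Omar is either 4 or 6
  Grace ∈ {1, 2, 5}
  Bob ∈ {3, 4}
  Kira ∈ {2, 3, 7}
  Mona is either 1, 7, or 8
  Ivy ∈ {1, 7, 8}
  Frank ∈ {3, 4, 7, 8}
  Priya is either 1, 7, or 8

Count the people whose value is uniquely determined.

3

Among the 8 variables, 5 fits only Grace (and all 8 values in {1, 2, 3, 4, 5, 6, 7, 8} must be used), so Grace = 5.
The 7 still-open variables together cover exactly {1, 2, 3, 4, 6, 7, 8} — 7 values for 7 variables — and 2 appears only in Kira's list, so Kira = 2.
The 6 still-open variables draw from only 6 values {1, 3, 4, 6, 7, 8}, so each is used; only Omar can be 6, hence Omar = 6.
Mona, Ivy, Priya share exactly the 3 values {1, 7, 8}; by pigeonhole those values go to them, so strike 1, 7, 8 from Frank.
Determined: Grace=5, Kira=2, Omar=6. The other people each still have more than one consistent value. That makes 3.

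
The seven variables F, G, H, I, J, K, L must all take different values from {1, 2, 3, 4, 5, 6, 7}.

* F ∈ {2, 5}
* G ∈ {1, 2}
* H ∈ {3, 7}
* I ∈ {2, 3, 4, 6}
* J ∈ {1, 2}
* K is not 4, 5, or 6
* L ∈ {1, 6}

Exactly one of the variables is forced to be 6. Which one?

L

The 7 variables draw from only 7 values {1, 2, 3, 4, 5, 6, 7}, so each is used; only I can be 4, hence I = 4.
The 6 still-open variables together cover exactly {1, 2, 3, 5, 6, 7} — 6 values for 6 variables — and 5 appears only in F's list, so F = 5.
The 5 still-open variables together cover exactly {1, 2, 3, 6, 7} — 5 values for 5 variables — and 6 appears only in L's list, so L = 6.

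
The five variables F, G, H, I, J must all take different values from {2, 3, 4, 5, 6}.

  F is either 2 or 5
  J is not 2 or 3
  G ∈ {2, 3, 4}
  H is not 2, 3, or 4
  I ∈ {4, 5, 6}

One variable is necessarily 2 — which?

F

The 5 variables draw from only 5 values {2, 3, 4, 5, 6}, so each is used; only G can be 3, hence G = 3.
The 4 still-open variables draw from only 4 values {2, 4, 5, 6}, so each is used; only F can be 2, hence F = 2.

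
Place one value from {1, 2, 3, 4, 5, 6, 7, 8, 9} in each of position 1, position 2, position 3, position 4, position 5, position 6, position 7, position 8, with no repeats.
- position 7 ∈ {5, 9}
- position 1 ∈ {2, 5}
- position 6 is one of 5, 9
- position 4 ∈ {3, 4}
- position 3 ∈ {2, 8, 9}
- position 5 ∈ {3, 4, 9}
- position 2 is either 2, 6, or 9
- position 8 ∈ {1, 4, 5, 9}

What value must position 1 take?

The 8 variables together cover exactly {1, 2, 3, 4, 5, 6, 8, 9} — 8 values for 8 variables — and 1 appears only in position 8's list, so position 8 = 1.
Among the 7 still-open variables, 6 fits only position 2 (and all 7 values in {2, 3, 4, 5, 6, 8, 9} must be used), so position 2 = 6.
The 6 still-open variables together cover exactly {2, 3, 4, 5, 8, 9} — 6 values for 6 variables — and 8 appears only in position 3's list, so position 3 = 8.
Among the 5 still-open variables, 2 fits only position 1 (and all 5 values in {2, 3, 4, 5, 9} must be used), so position 1 = 2.

2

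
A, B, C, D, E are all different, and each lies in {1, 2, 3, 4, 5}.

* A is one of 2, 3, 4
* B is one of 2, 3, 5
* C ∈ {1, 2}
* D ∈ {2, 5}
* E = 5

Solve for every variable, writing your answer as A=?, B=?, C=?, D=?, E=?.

A=4, B=3, C=1, D=2, E=5

E's domain is down to {5}, so E = 5. So B, D can't be 5.
D has just one choice, so D = 2. Strike 2 from A, B, C.
That leaves B = 3. Eliminate 3 elsewhere: A.
C has just one choice, so C = 1.
A's domain is down to {4}, so A = 4.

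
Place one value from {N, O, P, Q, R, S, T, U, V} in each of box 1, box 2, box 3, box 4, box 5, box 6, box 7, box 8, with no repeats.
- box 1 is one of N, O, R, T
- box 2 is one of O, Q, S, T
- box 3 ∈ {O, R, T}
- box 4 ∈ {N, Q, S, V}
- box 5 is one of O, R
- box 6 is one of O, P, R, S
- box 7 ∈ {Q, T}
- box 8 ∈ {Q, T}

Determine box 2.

S

Among the 8 variables, P fits only box 6 (and all 8 values in {N, O, P, Q, R, S, T, V} must be used), so box 6 = P.
Among the 7 still-open variables, V fits only box 4 (and all 7 values in {N, O, Q, R, S, T, V} must be used), so box 4 = V.
The 6 still-open variables together cover exactly {N, O, Q, R, S, T} — 6 values for 6 variables — and N appears only in box 1's list, so box 1 = N.
The 5 still-open variables draw from only 5 values {O, Q, R, S, T}, so each is used; only box 2 can be S, hence box 2 = S.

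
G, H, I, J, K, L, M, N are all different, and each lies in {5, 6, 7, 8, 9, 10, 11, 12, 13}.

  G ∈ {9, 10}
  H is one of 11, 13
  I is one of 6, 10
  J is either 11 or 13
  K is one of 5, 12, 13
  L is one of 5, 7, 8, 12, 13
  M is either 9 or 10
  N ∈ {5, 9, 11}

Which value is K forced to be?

12

The 2 variables G and M are confined to {9, 10}, which locks those values in; drop them from I, N.
I's domain is down to {6}, so I = 6.
H and J between them cover only {11, 13} — a naked pair. Remove those values from K, L, N.
N has just one choice, so N = 5. Eliminate 5 elsewhere: K, L.
So K = 12.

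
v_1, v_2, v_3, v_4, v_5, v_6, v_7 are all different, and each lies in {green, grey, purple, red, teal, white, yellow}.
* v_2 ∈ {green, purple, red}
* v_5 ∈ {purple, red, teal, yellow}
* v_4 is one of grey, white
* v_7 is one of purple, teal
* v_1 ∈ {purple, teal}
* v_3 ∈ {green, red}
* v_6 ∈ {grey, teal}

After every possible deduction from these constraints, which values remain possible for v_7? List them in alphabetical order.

Among the 7 variables, white fits only v_4 (and all 7 values in {green, grey, purple, red, teal, white, yellow} must be used), so v_4 = white.
Among the 6 still-open variables, grey fits only v_6 (and all 6 values in {green, grey, purple, red, teal, yellow} must be used), so v_6 = grey.
Among the 5 still-open variables, yellow fits only v_5 (and all 5 values in {green, purple, red, teal, yellow} must be used), so v_5 = yellow.
v_1 and v_7 between them cover only {purple, teal} — a naked pair. Remove those values from v_2.
No further eliminations apply; v_7 can still be any of purple, teal.

purple, teal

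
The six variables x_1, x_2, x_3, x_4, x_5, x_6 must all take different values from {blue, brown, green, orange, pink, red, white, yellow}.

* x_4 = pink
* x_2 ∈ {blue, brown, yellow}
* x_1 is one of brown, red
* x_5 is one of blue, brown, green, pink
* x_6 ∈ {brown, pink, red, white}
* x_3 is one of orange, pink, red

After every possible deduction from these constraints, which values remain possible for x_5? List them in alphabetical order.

x_4 must be pink (only option left). Eliminate pink elsewhere: x_3, x_5, x_6.
No further eliminations apply; x_5 can still be any of blue, brown, green.

blue, brown, green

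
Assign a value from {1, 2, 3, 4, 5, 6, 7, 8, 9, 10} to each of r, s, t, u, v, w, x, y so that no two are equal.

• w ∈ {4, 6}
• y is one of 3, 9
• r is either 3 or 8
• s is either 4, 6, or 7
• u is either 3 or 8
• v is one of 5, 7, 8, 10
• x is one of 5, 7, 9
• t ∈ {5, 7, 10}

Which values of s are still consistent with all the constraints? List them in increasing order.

r and u share exactly the 2 values {3, 8}; by pigeonhole those values go to them, so strike 3, 8 from v, y.
y's domain is down to {9}, so y = 9. So x can't be 9.
The 3 variables t, v, x are confined to {5, 7, 10}, which locks those values in; drop them from s.
No further eliminations apply; s can still be any of 4, 6.

4, 6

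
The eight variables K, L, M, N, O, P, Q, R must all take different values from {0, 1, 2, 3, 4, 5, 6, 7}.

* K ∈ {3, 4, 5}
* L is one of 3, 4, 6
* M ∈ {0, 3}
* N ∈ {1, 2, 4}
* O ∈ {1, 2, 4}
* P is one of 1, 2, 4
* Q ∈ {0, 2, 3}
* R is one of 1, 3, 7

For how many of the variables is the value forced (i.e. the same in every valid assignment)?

The 8 variables together cover exactly {0, 1, 2, 3, 4, 5, 6, 7} — 8 values for 8 variables — and 5 appears only in K's list, so K = 5.
The 7 still-open variables together cover exactly {0, 1, 2, 3, 4, 6, 7} — 7 values for 7 variables — and 6 appears only in L's list, so L = 6.
Among the 6 still-open variables, 7 fits only R (and all 6 values in {0, 1, 2, 3, 4, 7} must be used), so R = 7.
N, O, P between them cover only {1, 2, 4} — a naked triple. Remove those values from Q.
Determined: K=5, L=6, R=7. The other variables each still have more than one consistent value. That makes 3.

3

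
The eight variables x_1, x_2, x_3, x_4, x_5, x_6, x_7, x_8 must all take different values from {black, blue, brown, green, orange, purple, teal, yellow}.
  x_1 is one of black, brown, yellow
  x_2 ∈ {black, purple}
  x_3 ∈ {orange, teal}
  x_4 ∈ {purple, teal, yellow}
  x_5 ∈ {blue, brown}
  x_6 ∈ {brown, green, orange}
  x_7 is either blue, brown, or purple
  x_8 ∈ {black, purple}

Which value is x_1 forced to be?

Among the 8 variables, green fits only x_6 (and all 8 values in {black, blue, brown, green, orange, purple, teal, yellow} must be used), so x_6 = green.
Among the 7 still-open variables, orange fits only x_3 (and all 7 values in {black, blue, brown, orange, purple, teal, yellow} must be used), so x_3 = orange.
The 6 still-open variables together cover exactly {black, blue, brown, purple, teal, yellow} — 6 values for 6 variables — and teal appears only in x_4's list, so x_4 = teal.
Among the 5 still-open variables, yellow fits only x_1 (and all 5 values in {black, blue, brown, purple, yellow} must be used), so x_1 = yellow.

yellow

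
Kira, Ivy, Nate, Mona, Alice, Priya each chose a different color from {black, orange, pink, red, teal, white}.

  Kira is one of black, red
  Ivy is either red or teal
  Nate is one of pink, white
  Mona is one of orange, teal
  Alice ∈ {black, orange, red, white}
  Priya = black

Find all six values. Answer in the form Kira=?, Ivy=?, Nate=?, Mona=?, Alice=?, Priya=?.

Kira=red, Ivy=teal, Nate=pink, Mona=orange, Alice=white, Priya=black

Priya must be black (only option left). Eliminate black elsewhere: Kira, Alice.
Kira must be red (only option left). Strike red from Ivy, Alice.
Ivy must be teal (only option left). Remove teal from Mona.
Mona has just one choice, so Mona = orange. So Alice can't be orange.
That leaves Alice = white. Eliminate white elsewhere: Nate.
Nate's domain is down to {pink}, so Nate = pink.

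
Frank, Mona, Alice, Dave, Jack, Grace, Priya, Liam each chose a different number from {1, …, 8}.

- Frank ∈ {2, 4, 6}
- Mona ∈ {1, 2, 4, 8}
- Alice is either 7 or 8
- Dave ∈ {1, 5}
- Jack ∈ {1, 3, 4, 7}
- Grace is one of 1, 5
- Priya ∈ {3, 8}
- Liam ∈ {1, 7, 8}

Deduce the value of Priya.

Among the 8 variables, 6 fits only Frank (and all 8 values in {1, 2, 3, 4, 5, 6, 7, 8} must be used), so Frank = 6.
Among the 7 still-open variables, 2 fits only Mona (and all 7 values in {1, 2, 3, 4, 5, 7, 8} must be used), so Mona = 2.
The 6 still-open variables together cover exactly {1, 3, 4, 5, 7, 8} — 6 values for 6 variables — and 4 appears only in Jack's list, so Jack = 4.
The 5 still-open variables together cover exactly {1, 3, 5, 7, 8} — 5 values for 5 variables — and 3 appears only in Priya's list, so Priya = 3.

3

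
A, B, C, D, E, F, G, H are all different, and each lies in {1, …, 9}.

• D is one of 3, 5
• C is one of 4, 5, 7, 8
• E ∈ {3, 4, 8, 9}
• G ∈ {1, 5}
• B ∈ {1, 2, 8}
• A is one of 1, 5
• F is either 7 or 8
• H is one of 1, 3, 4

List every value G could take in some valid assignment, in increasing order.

Among the 8 variables, 2 fits only B (and all 8 values in {1, 2, 3, 4, 5, 7, 8, 9} must be used), so B = 2.
The 7 still-open variables draw from only 7 values {1, 3, 4, 5, 7, 8, 9}, so each is used; only E can be 9, hence E = 9.
The 2 variables A and G are confined to {1, 5}, which locks those values in; drop them from C, D, H.
D has just one choice, so D = 3. So H can't be 3.
H's domain is down to {4}, so H = 4. Remove 4 from C.
No further eliminations apply; G can still be any of 1, 5.

1, 5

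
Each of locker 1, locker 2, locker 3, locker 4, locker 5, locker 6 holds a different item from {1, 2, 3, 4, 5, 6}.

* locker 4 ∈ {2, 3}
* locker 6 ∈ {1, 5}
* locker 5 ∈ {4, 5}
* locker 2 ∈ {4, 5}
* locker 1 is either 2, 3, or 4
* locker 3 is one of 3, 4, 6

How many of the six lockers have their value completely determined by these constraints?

Among the 6 variables, 1 fits only locker 6 (and all 6 values in {1, 2, 3, 4, 5, 6} must be used), so locker 6 = 1.
Among the 5 still-open variables, 6 fits only locker 3 (and all 5 values in {2, 3, 4, 5, 6} must be used), so locker 3 = 6.
locker 2 and locker 5 share exactly the 2 values {4, 5}; by pigeonhole those values go to them, so strike 4, 5 from locker 1.
Determined: locker 3=6, locker 6=1. The other lockers each still have more than one consistent value. That makes 2.

2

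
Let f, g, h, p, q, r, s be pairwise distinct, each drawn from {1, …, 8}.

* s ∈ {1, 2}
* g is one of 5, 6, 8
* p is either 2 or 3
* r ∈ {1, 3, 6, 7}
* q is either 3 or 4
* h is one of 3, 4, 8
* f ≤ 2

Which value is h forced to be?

8

f and s between them cover only {1, 2} — a naked pair. Remove those values from p, r.
p's domain is down to {3}, so p = 3. Eliminate 3 elsewhere: h, q, r.
q must be 4 (only option left). Strike 4 from h.
So h = 8.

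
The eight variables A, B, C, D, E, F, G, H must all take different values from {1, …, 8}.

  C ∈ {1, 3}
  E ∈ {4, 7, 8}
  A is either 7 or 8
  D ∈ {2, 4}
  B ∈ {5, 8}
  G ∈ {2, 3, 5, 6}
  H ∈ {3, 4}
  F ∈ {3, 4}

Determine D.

2

The 8 variables together cover exactly {1, 2, 3, 4, 5, 6, 7, 8} — 8 values for 8 variables — and 1 appears only in C's list, so C = 1.
Among the 7 still-open variables, 6 fits only G (and all 7 values in {2, 3, 4, 5, 6, 7, 8} must be used), so G = 6.
The 6 still-open variables draw from only 6 values {2, 3, 4, 5, 7, 8}, so each is used; only D can be 2, hence D = 2.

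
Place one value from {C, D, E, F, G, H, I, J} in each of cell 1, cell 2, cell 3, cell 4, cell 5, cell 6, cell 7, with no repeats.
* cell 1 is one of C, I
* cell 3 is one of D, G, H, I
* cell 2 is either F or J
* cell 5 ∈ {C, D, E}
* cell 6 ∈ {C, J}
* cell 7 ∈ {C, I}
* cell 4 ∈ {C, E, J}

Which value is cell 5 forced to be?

cell 1 and cell 7 share exactly the 2 values {C, I}; by pigeonhole those values go to them, so strike C, I from cell 3, cell 4, cell 5, cell 6.
cell 6 must be J (only option left). Remove J from cell 2, cell 4.
cell 2 has just one choice, so cell 2 = F.
cell 4's domain is down to {E}, so cell 4 = E. Eliminate E elsewhere: cell 5.
So cell 5 = D.

D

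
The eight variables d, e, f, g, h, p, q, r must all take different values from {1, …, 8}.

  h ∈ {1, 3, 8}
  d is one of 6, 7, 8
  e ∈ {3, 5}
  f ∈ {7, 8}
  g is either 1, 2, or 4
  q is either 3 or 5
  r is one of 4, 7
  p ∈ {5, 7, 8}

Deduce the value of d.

6

Among the 8 variables, 2 fits only g (and all 8 values in {1, 2, 3, 4, 5, 6, 7, 8} must be used), so g = 2.
The 7 still-open variables draw from only 7 values {1, 3, 4, 5, 6, 7, 8}, so each is used; only h can be 1, hence h = 1.
The 6 still-open variables together cover exactly {3, 4, 5, 6, 7, 8} — 6 values for 6 variables — and 4 appears only in r's list, so r = 4.
The 5 still-open variables draw from only 5 values {3, 5, 6, 7, 8}, so each is used; only d can be 6, hence d = 6.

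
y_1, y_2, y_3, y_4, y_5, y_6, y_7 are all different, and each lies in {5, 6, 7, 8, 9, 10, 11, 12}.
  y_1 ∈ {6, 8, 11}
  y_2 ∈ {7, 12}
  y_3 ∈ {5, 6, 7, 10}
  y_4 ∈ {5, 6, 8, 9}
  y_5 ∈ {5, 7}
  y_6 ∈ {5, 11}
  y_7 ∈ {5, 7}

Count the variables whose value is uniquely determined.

y_5 and y_7 between them cover only {5, 7} — a naked pair. Remove those values from y_2, y_3, y_4, y_6.
y_2's domain is down to {12}, so y_2 = 12.
y_6 has just one choice, so y_6 = 11. Remove 11 from y_1.
Determined: y_2=12, y_6=11. The other variables each still have more than one consistent value. That makes 2.

2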